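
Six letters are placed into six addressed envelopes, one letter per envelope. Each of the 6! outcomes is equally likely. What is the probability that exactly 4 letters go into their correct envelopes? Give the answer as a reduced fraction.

1/48

Favorable outcomes: C(6,4)·!2 = 15·1 = 15.
Total outcomes: 6! = 720.
Probability = 15/720 = 1/48.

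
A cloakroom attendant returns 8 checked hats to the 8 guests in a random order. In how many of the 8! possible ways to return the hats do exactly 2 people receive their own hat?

7420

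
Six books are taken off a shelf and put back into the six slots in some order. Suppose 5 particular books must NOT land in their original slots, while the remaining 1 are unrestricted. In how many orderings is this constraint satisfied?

309

Let A_j be the event that the j-th constrained one is fixed. By inclusion-exclusion over the 5 events:
Σ_{j=0}^{5} (-1)^j C(5,j)(6-j)!
= C(5,0)·6! - C(5,1)·5! + C(5,2)·4! - C(5,3)·3! + C(5,4)·2! - C(5,5)·1!
= 720 - 600 + 240 - 60 + 10 - 1
= 309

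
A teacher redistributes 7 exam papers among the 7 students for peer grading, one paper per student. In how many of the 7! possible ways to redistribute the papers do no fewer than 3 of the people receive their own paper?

407

# with exactly i fixed is C(7,i)·!(7-i); sum over i=3..7:
  i=3: C(7,3)·!4 = 35·9 = 315
  i=4: C(7,4)·!3 = 35·2 = 70
  i=5: C(7,5)·!2 = 21·1 = 21
  i=6: C(7,6)·!1 = 7·0 = 0
  i=7: C(7,7)·!0 = 1·1 = 1
Total = 407.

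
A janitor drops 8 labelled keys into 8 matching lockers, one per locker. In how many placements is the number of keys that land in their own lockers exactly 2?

7420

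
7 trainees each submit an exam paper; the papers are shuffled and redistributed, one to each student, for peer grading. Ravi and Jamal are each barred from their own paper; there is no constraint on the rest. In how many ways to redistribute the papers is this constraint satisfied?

3720

Inclusion-exclusion on the 2 forbidden self-matches:
Σ_{j=0}^{2} (-1)^j C(2,j)(7-j)!
= C(2,0)·7! - C(2,1)·6! + C(2,2)·5!
= 5040 - 1440 + 120
= 3720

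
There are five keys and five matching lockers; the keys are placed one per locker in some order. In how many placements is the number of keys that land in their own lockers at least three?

11

# with exactly i fixed is C(5,i)·!(5-i); sum over i=3..5:
  i=3: C(5,3)·!2 = 10·1 = 10
  i=4: C(5,4)·!1 = 5·0 = 0
  i=5: C(5,5)·!0 = 1·1 = 1
Total = 11.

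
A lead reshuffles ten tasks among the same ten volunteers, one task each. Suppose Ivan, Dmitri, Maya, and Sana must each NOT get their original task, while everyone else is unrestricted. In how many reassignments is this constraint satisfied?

Inclusion-exclusion on the 4 forbidden self-matches:
Σ_{j=0}^{4} (-1)^j C(4,j)(10-j)!
= C(4,0)·10! - C(4,1)·9! + C(4,2)·8! - C(4,3)·7! + C(4,4)·6!
= 3628800 - 1451520 + 241920 - 20160 + 720
= 2399760

2399760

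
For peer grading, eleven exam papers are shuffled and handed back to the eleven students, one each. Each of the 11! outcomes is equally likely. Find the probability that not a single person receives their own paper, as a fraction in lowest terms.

Favorable outcomes: !11 = 14684570.
Total outcomes: 11! = 39916800.
Probability = 14684570/39916800 = 1468457/3991680.

1468457/3991680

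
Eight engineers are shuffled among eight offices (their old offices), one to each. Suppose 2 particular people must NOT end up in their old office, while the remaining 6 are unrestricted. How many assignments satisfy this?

30960

Let A_j be the event that the j-th constrained one is fixed. By inclusion-exclusion over the 2 events:
Σ_{j=0}^{2} (-1)^j C(2,j)(8-j)!
= C(2,0)·8! - C(2,1)·7! + C(2,2)·6!
= 40320 - 10080 + 720
= 30960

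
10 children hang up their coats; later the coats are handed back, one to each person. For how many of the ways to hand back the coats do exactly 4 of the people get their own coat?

Choose which 4 of the 10 are fixed: C(10,4) = 210.
The other 6 form a derangement: !6 = 265.
Total: 210 × 265 = 55650.

55650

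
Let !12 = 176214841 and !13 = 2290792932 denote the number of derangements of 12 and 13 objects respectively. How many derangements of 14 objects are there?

32071101049

!14 = (14-1)·(!13 + !12) = 13·(2290792932 + 176214841) = 13·2467007773 = 32071101049.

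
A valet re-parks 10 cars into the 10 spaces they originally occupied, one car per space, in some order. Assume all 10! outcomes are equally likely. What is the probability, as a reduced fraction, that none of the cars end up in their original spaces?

Favorable outcomes: !10 = 1334961.
Total outcomes: 10! = 3628800.
Probability = 1334961/3628800 = 16481/44800.

16481/44800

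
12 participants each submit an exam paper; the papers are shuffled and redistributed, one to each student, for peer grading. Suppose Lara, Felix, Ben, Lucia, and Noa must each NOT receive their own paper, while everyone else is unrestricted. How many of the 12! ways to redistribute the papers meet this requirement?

312273360

Let A_j be the event that the j-th constrained one is fixed. By inclusion-exclusion over the 5 events:
Σ_{j=0}^{5} (-1)^j C(5,j)(12-j)!
= C(5,0)·12! - C(5,1)·11! + C(5,2)·10! - C(5,3)·9! + C(5,4)·8! - C(5,5)·7!
= 479001600 - 199584000 + 36288000 - 3628800 + 201600 - 5040
= 312273360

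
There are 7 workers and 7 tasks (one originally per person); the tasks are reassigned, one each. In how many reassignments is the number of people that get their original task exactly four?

70

Pick the 4 fixed positions: C(7,4) = 35 ways.
The remaining 3 must be deranged: !3 = 2.
Total: 35 × 2 = 70.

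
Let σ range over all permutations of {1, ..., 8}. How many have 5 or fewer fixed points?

40291

# with exactly i fixed is C(8,i)·!(8-i); sum over i=0..5:
  i=0: C(8,0)·!8 = 1·14833 = 14833
  i=1: C(8,1)·!7 = 8·1854 = 14832
  i=2: C(8,2)·!6 = 28·265 = 7420
  i=3: C(8,3)·!5 = 56·44 = 2464
  i=4: C(8,4)·!4 = 70·9 = 630
  i=5: C(8,5)·!3 = 56·2 = 112
Total = 40291.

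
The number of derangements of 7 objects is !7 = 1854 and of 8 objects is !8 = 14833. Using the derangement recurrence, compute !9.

!9 = (9-1)·(!8 + !7) = 8·(14833 + 1854) = 8·16687 = 133496.

133496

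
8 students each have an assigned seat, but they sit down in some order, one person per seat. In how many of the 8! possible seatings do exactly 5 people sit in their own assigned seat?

112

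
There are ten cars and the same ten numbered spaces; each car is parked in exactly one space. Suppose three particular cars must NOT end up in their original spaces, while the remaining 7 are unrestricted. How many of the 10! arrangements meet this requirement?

Inclusion-exclusion on the 3 forbidden self-matches:
Σ_{j=0}^{3} (-1)^j C(3,j)(10-j)!
= C(3,0)·10! - C(3,1)·9! + C(3,2)·8! - C(3,3)·7!
= 3628800 - 1088640 + 120960 - 5040
= 2656080

2656080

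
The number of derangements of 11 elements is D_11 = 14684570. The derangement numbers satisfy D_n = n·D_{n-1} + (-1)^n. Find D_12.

176214841

D_12 = 12·14684570 + 1 = 176214841.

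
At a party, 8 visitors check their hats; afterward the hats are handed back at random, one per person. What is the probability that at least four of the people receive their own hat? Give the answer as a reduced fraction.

257/13440

Favorable outcomes: Σ_{i≥4} C(8,i)·!(8-i) = 70·9 + 56·2 + 28·1 + 8·0 + 1·1 = 771.
Total outcomes: 8! = 40320.
Probability = 771/40320 = 257/13440.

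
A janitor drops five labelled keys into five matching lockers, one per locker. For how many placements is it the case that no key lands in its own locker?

44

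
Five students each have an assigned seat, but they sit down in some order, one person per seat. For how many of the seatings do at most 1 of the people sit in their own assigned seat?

# with exactly i fixed is C(5,i)·!(5-i); sum over i=0..1:
  i=0: C(5,0)·!5 = 1·44 = 44
  i=1: C(5,1)·!4 = 5·9 = 45
Total = 89.

89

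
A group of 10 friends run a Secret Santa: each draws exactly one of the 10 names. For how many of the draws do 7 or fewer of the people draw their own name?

3628754

Sum C(10,i)·!(10-i) for i = 0..7:
  i=0: C(10,0)·!10 = 1·1334961 = 1334961
  i=1: C(10,1)·!9 = 10·133496 = 1334960
  i=2: C(10,2)·!8 = 45·14833 = 667485
  i=3: C(10,3)·!7 = 120·1854 = 222480
  i=4: C(10,4)·!6 = 210·265 = 55650
  i=5: C(10,5)·!5 = 252·44 = 11088
  i=6: C(10,6)·!4 = 210·9 = 1890
  i=7: C(10,7)·!3 = 120·2 = 240
Total = 3628754.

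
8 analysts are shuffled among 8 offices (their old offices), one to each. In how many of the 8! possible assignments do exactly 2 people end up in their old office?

7420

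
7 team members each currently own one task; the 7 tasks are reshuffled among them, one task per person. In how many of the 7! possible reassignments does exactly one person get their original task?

1855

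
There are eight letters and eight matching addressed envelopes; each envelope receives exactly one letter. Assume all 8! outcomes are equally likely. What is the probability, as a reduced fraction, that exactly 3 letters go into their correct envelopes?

11/180

Favorable outcomes: C(8,3)·!5 = 56·44 = 2464.
Total outcomes: 8! = 40320.
Probability = 2464/40320 = 11/180.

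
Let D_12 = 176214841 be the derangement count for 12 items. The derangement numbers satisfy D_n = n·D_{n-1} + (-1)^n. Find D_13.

2290792932

D_13 = 13·176214841 - 1 = 2290792932.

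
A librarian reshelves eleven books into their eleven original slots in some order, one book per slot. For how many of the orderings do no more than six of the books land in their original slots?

# with exactly i fixed is C(11,i)·!(11-i); sum over i=0..6:
  i=0: C(11,0)·!11 = 1·14684570 = 14684570
  i=1: C(11,1)·!10 = 11·1334961 = 14684571
  i=2: C(11,2)·!9 = 55·133496 = 7342280
  i=3: C(11,3)·!8 = 165·14833 = 2447445
  i=4: C(11,4)·!7 = 330·1854 = 611820
  i=5: C(11,5)·!6 = 462·265 = 122430
  i=6: C(11,6)·!5 = 462·44 = 20328
Total = 39913444.

39913444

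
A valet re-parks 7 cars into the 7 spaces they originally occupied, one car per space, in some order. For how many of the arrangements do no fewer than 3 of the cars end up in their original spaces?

# with exactly i fixed is C(7,i)·!(7-i); sum over i=3..7:
  i=3: C(7,3)·!4 = 35·9 = 315
  i=4: C(7,4)·!3 = 35·2 = 70
  i=5: C(7,5)·!2 = 21·1 = 21
  i=6: C(7,6)·!1 = 7·0 = 0
  i=7: C(7,7)·!0 = 1·1 = 1
Total = 407.

407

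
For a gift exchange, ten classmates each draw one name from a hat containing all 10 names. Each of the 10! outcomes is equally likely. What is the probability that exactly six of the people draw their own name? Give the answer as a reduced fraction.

1/1920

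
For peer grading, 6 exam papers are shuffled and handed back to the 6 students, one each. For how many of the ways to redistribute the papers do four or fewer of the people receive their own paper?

Sum C(6,i)·!(6-i) for i = 0..4:
  i=0: C(6,0)·!6 = 1·265 = 265
  i=1: C(6,1)·!5 = 6·44 = 264
  i=2: C(6,2)·!4 = 15·9 = 135
  i=3: C(6,3)·!3 = 20·2 = 40
  i=4: C(6,4)·!2 = 15·1 = 15
Total = 719.

719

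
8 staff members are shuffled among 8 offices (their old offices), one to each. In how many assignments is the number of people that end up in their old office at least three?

3235

Sum C(8,i)·!(8-i) for i = 3..8:
  i=3: C(8,3)·!5 = 56·44 = 2464
  i=4: C(8,4)·!4 = 70·9 = 630
  i=5: C(8,5)·!3 = 56·2 = 112
  i=6: C(8,6)·!2 = 28·1 = 28
  i=7: C(8,7)·!1 = 8·0 = 0
  i=8: C(8,8)·!0 = 1·1 = 1
Total = 3235.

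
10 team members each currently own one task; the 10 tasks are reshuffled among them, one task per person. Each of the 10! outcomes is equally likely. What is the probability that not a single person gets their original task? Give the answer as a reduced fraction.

16481/44800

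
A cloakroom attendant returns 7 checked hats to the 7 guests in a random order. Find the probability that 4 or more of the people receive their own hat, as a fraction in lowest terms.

Favorable outcomes: Σ_{i≥4} C(7,i)·!(7-i) = 35·2 + 21·1 + 7·0 + 1·1 = 92.
Total outcomes: 7! = 5040.
Probability = 92/5040 = 23/1260.

23/1260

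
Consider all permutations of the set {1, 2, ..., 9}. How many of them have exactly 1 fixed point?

Choose which one of the 9 is fixed: C(9,1) = 9.
The other 8 form a derangement: !8 = 14833.
Total: 9 × 14833 = 133497.

133497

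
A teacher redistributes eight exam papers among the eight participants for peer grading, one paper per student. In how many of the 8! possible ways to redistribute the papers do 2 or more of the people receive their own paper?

Sum C(8,i)·!(8-i) for i = 2..8:
  i=2: C(8,2)·!6 = 28·265 = 7420
  i=3: C(8,3)·!5 = 56·44 = 2464
  i=4: C(8,4)·!4 = 70·9 = 630
  i=5: C(8,5)·!3 = 56·2 = 112
  i=6: C(8,6)·!2 = 28·1 = 28
  i=7: C(8,7)·!1 = 8·0 = 0
  i=8: C(8,8)·!0 = 1·1 = 1
Total = 10655.

10655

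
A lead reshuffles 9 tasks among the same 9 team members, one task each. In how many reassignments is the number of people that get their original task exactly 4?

5544

Choose which 4 of the 9 are fixed: C(9,4) = 126.
The remaining 5 must be deranged: !5 = 44.
Total: 126 × 44 = 5544.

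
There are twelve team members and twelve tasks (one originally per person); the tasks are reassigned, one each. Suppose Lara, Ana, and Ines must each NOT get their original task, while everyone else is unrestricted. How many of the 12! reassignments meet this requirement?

369774720

Let A_j be the event that the j-th constrained one is fixed. By inclusion-exclusion over the 3 events:
Σ_{j=0}^{3} (-1)^j C(3,j)(12-j)!
= C(3,0)·12! - C(3,1)·11! + C(3,2)·10! - C(3,3)·9!
= 479001600 - 119750400 + 10886400 - 362880
= 369774720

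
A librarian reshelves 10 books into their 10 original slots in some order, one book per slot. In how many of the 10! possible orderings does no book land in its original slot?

1334961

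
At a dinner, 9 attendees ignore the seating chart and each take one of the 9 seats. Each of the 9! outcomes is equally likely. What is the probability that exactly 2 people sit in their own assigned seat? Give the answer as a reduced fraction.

103/560

Favorable outcomes: C(9,2)·!7 = 36·1854 = 66744.
Total outcomes: 9! = 362880.
Probability = 66744/362880 = 103/560.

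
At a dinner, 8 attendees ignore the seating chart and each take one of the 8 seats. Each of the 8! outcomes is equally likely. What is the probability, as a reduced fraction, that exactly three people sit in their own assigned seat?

Favorable outcomes: C(8,3)·!5 = 56·44 = 2464.
Total outcomes: 8! = 40320.
Probability = 2464/40320 = 11/180.

11/180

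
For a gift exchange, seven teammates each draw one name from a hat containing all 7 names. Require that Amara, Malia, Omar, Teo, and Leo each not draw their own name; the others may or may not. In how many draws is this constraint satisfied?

2428

Let A_j be the event that the j-th constrained one is fixed. By inclusion-exclusion over the 5 events:
Σ_{j=0}^{5} (-1)^j C(5,j)(7-j)!
= C(5,0)·7! - C(5,1)·6! + C(5,2)·5! - C(5,3)·4! + C(5,4)·3! - C(5,5)·2!
= 5040 - 3600 + 1200 - 240 + 30 - 2
= 2428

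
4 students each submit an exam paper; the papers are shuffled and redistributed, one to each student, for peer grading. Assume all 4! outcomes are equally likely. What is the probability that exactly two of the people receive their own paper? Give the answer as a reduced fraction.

Favorable outcomes: C(4,2)·!2 = 6·1 = 6.
Total outcomes: 4! = 24.
Probability = 6/24 = 1/4.

1/4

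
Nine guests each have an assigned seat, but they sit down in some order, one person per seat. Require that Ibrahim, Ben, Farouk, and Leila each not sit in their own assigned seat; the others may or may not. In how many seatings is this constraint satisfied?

229080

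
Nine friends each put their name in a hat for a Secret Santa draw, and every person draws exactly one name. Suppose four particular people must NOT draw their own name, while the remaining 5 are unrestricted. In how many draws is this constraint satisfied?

229080

Let A_j be the event that the j-th constrained one is fixed. By inclusion-exclusion over the 4 events:
Σ_{j=0}^{4} (-1)^j C(4,j)(9-j)!
= C(4,0)·9! - C(4,1)·8! + C(4,2)·7! - C(4,3)·6! + C(4,4)·5!
= 362880 - 161280 + 30240 - 2880 + 120
= 229080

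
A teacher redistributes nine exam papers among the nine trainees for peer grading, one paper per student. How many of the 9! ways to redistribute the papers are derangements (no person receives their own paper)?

!9 is the nearest integer to 9!/e.
9! = 362880, and 362880/e ≈ 133496.09, so !9 = 133496.

133496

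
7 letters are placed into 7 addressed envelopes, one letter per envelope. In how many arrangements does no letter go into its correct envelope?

The number of derangements of 7 is !7 = Σ_{k=0}^{7} (-1)^k·7!/k!
= 7! - 7!/1! + 7!/2! - 7!/3! + 7!/4! - 7!/5! + 7!/6! - 7!/7!
= 5040 - 5040 + 2520 - 840 + 210 - 42 + 7 - 1
= 1854

1854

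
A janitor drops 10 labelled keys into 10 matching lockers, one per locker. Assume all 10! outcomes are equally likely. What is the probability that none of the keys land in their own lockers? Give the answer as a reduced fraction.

Favorable outcomes: !10 = 1334961.
Total outcomes: 10! = 3628800.
Probability = 1334961/3628800 = 16481/44800.

16481/44800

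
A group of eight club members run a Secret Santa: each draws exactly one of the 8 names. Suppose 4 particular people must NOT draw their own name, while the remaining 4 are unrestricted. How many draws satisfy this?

24024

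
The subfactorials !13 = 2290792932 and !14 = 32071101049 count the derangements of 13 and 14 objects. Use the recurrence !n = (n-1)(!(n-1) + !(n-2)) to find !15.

481066515734

!15 = (15-1)·(!14 + !13) = 14·(32071101049 + 2290792932) = 14·34361893981 = 481066515734.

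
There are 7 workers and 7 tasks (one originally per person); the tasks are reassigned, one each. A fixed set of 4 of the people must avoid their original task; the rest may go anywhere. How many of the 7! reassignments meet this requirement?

2790

Let A_j be the event that the j-th constrained one is fixed. By inclusion-exclusion over the 4 events:
Σ_{j=0}^{4} (-1)^j C(4,j)(7-j)!
= C(4,0)·7! - C(4,1)·6! + C(4,2)·5! - C(4,3)·4! + C(4,4)·3!
= 5040 - 2880 + 720 - 96 + 6
= 2790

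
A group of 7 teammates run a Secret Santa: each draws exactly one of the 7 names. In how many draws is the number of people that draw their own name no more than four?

5018

# with exactly i fixed is C(7,i)·!(7-i); sum over i=0..4:
  i=0: C(7,0)·!7 = 1·1854 = 1854
  i=1: C(7,1)·!6 = 7·265 = 1855
  i=2: C(7,2)·!5 = 21·44 = 924
  i=3: C(7,3)·!4 = 35·9 = 315
  i=4: C(7,4)·!3 = 35·2 = 70
Total = 5018.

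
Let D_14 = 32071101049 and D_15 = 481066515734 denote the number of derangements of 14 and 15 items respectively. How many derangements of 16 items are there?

7697064251745

D_16 = (16-1)·(D_15 + D_14) = 15·(481066515734 + 32071101049) = 15·513137616783 = 7697064251745.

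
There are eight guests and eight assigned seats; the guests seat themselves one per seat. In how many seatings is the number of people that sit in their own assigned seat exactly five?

Choose which 5 of the 8 are fixed: C(8,5) = 56.
The remaining 3 must be deranged: !3 = 2.
Total: 56 × 2 = 112.

112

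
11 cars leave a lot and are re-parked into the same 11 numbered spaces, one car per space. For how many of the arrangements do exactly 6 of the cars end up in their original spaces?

Pick the 6 fixed positions: C(11,6) = 462 ways.
The other 5 form a derangement: !5 = 44.
Total: 462 × 44 = 20328.

20328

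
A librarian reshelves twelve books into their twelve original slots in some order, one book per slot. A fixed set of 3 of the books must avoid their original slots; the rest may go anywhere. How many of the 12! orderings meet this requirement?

Inclusion-exclusion on the 3 forbidden self-matches:
Σ_{j=0}^{3} (-1)^j C(3,j)(12-j)!
= C(3,0)·12! - C(3,1)·11! + C(3,2)·10! - C(3,3)·9!
= 479001600 - 119750400 + 10886400 - 362880
= 369774720

369774720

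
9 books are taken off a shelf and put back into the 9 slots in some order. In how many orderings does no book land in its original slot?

The number of derangements of 9 is !9 = Σ_{k=0}^{9} (-1)^k·9!/k!
= 9! - 9!/1! + 9!/2! - 9!/3! + 9!/4! - 9!/5! + 9!/6! - 9!/7! + 9!/8! - 9!/9!
= 362880 - 362880 + 181440 - 60480 + 15120 - 3024 + 504 - 72 + 9 - 1
= 133496

133496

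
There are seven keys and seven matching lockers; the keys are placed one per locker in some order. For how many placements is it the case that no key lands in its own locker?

Recurrence: !7 = 6·(!6 + !5).
!7 = 6·(265 + 44) = 6·309 = 1854

1854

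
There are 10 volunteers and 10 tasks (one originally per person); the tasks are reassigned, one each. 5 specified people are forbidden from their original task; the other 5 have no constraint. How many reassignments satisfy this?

2170680

Inclusion-exclusion on the 5 forbidden self-matches:
Σ_{j=0}^{5} (-1)^j C(5,j)(10-j)!
= C(5,0)·10! - C(5,1)·9! + C(5,2)·8! - C(5,3)·7! + C(5,4)·6! - C(5,5)·5!
= 3628800 - 1814400 + 403200 - 50400 + 3600 - 120
= 2170680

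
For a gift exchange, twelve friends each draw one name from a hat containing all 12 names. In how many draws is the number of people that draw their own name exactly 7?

Pick the 7 fixed positions: C(12,7) = 792 ways.
The other 5 form a derangement: !5 = 44.
Total: 792 × 44 = 34848.

34848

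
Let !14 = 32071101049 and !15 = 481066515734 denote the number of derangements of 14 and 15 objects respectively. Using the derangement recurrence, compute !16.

7697064251745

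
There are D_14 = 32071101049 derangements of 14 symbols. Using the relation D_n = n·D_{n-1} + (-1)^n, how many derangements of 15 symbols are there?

481066515734

D_15 = 15·32071101049 - 1 = 481066515734.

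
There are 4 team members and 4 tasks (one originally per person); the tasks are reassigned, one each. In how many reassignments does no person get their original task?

!4 = 4! · Σ_{k=0}^{4} (-1)^k/k!
= 4! - 4!/1! + 4!/2! - 4!/3! + 4!/4!
= 24 - 24 + 12 - 4 + 1
= 9

9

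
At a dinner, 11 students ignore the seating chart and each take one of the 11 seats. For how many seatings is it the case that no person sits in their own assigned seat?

14684570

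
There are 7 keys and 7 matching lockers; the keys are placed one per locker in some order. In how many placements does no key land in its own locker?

The subfactorial !7 = [7!/e] (nearest integer).
7! = 5040, and 5040/e ≈ 1854.11, so !7 = 1854.

1854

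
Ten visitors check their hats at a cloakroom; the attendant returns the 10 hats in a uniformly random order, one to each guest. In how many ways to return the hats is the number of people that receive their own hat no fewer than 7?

286

Sum C(10,i)·!(10-i) for i = 7..10:
  i=7: C(10,7)·!3 = 120·2 = 240
  i=8: C(10,8)·!2 = 45·1 = 45
  i=9: C(10,9)·!1 = 10·0 = 0
  i=10: C(10,10)·!0 = 1·1 = 1
Total = 286.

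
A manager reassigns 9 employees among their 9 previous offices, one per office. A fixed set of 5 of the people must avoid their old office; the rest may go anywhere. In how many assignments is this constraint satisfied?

Inclusion-exclusion on the 5 forbidden self-matches:
Σ_{j=0}^{5} (-1)^j C(5,j)(9-j)!
= C(5,0)·9! - C(5,1)·8! + C(5,2)·7! - C(5,3)·6! + C(5,4)·5! - C(5,5)·4!
= 362880 - 201600 + 50400 - 7200 + 600 - 24
= 205056

205056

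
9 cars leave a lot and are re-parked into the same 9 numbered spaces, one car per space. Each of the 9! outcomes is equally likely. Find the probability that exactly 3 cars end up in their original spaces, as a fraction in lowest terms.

53/864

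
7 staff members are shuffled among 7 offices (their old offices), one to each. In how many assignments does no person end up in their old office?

Recurrence: !7 = 6·(!6 + !5).
!7 = 6·(265 + 44) = 6·309 = 1854

1854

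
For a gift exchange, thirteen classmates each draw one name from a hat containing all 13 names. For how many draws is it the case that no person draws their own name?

2290792932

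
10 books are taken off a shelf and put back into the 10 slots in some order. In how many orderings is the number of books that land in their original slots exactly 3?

Pick the 3 fixed positions: C(10,3) = 120 ways.
The remaining 7 must be deranged: !7 = 1854.
Total: 120 × 1854 = 222480.

222480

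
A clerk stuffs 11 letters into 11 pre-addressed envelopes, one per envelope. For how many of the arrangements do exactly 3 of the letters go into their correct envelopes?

Choose which 3 of the 11 are fixed: C(11,3) = 165.
The remaining 8 must be deranged: !8 = 14833.
Total: 165 × 14833 = 2447445.

2447445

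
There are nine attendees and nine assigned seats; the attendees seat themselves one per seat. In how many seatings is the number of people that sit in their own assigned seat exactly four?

5544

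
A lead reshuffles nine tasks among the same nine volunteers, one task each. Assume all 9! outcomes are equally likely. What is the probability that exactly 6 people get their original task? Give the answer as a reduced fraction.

1/2160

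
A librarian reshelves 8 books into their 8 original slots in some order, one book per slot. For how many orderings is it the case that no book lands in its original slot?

By inclusion-exclusion, !8 = Σ (-1)^k · 8!/k! for k=0..8
= 8! - 8!/1! + 8!/2! - 8!/3! + 8!/4! - 8!/5! + 8!/6! - 8!/7! + 8!/8!
= 40320 - 40320 + 20160 - 6720 + 1680 - 336 + 56 - 8 + 1
= 14833

14833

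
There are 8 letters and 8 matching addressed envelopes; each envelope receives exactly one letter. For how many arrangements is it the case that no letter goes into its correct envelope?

14833

The subfactorial !8 = [8!/e] (nearest integer).
8! = 40320, and 40320/e ≈ 14832.90, so !8 = 14833.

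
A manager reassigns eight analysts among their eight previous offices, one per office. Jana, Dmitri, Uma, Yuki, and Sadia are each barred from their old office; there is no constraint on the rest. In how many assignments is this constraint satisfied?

21234

Inclusion-exclusion on the 5 forbidden self-matches:
Σ_{j=0}^{5} (-1)^j C(5,j)(8-j)!
= C(5,0)·8! - C(5,1)·7! + C(5,2)·6! - C(5,3)·5! + C(5,4)·4! - C(5,5)·3!
= 40320 - 25200 + 7200 - 1200 + 120 - 6
= 21234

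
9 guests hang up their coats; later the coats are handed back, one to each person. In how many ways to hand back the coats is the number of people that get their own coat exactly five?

1134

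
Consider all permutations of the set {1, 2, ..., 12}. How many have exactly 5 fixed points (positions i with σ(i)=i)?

1468368

Pick the 5 fixed positions: C(12,5) = 792 ways.
The other 7 form a derangement: !7 = 1854.
Total: 792 × 1854 = 1468368.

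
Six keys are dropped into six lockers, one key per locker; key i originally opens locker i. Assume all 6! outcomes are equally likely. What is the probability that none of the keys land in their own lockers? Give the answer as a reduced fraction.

53/144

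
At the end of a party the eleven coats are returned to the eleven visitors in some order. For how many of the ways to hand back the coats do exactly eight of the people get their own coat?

330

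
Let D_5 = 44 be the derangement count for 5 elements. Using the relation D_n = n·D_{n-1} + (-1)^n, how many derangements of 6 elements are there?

D_6 = 6·44 + 1 = 265.

265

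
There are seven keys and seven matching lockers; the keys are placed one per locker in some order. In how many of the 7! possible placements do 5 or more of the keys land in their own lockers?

# with exactly i fixed is C(7,i)·!(7-i); sum over i=5..7:
  i=5: C(7,5)·!2 = 21·1 = 21
  i=6: C(7,6)·!1 = 7·0 = 0
  i=7: C(7,7)·!0 = 1·1 = 1
Total = 22.

22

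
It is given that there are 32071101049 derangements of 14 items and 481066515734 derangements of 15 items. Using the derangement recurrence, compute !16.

!16 = (16-1)·(!15 + !14) = 15·(481066515734 + 32071101049) = 15·513137616783 = 7697064251745.

7697064251745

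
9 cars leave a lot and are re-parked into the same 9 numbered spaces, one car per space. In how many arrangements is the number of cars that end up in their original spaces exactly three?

22260

Pick the 3 fixed positions: C(9,3) = 84 ways.
The remaining 6 must be deranged: !6 = 265.
Total: 84 × 265 = 22260.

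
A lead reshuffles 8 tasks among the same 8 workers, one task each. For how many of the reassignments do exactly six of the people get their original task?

28

Choose which 6 of the 8 are fixed: C(8,6) = 28.
The other 2 form a derangement: !2 = 1.
Total: 28 × 1 = 28.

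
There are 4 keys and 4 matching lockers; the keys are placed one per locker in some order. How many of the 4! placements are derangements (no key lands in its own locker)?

9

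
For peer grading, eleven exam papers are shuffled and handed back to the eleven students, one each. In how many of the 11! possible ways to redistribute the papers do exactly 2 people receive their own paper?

7342280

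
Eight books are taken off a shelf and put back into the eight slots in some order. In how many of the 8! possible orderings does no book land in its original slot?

By inclusion-exclusion, !8 = Σ (-1)^k · 8!/k! for k=0..8
= 8! - 8!/1! + 8!/2! - 8!/3! + 8!/4! - 8!/5! + 8!/6! - 8!/7! + 8!/8!
= 40320 - 40320 + 20160 - 6720 + 1680 - 336 + 56 - 8 + 1
= 14833

14833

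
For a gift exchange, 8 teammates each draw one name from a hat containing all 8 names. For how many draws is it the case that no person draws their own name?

Recurrence: !8 = 7·(!7 + !6).
!8 = 7·(1854 + 265) = 7·2119 = 14833

14833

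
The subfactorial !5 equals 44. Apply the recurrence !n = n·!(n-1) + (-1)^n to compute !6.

265

!6 = 6·44 + 1 = 265.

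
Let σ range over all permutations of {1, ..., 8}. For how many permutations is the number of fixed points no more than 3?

39549

# with exactly i fixed is C(8,i)·!(8-i); sum over i=0..3:
  i=0: C(8,0)·!8 = 1·14833 = 14833
  i=1: C(8,1)·!7 = 8·1854 = 14832
  i=2: C(8,2)·!6 = 28·265 = 7420
  i=3: C(8,3)·!5 = 56·44 = 2464
Total = 39549.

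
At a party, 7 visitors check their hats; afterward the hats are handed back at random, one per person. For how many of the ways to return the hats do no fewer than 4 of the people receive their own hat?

92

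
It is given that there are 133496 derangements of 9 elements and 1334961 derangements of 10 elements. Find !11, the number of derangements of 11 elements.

14684570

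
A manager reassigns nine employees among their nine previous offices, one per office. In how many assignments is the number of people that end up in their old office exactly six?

168

Pick the 6 fixed positions: C(9,6) = 84 ways.
The remaining 3 must be deranged: !3 = 2.
Total: 84 × 2 = 168.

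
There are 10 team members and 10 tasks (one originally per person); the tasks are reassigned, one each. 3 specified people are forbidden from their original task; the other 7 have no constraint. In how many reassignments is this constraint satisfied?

Inclusion-exclusion on the 3 forbidden self-matches:
Σ_{j=0}^{3} (-1)^j C(3,j)(10-j)!
= C(3,0)·10! - C(3,1)·9! + C(3,2)·8! - C(3,3)·7!
= 3628800 - 1088640 + 120960 - 5040
= 2656080

2656080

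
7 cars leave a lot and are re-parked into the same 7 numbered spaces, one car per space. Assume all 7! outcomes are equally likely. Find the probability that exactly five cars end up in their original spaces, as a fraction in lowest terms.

1/240

Favorable outcomes: C(7,5)·!2 = 21·1 = 21.
Total outcomes: 7! = 5040.
Probability = 21/5040 = 1/240.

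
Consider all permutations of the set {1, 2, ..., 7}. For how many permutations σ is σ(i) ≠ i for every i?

1854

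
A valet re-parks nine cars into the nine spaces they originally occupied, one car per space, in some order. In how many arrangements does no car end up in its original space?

Use !n = n·!(n-1) + (-1)^n.
!9 = 9·14833 - 1 = 133496

133496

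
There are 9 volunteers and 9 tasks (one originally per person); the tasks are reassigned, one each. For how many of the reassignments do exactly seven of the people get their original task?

36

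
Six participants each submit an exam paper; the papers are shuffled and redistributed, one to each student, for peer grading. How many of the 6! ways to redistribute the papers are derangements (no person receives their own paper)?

265

Recurrence: !6 = 6·!5 + (-1)^6.
!6 = 6·44 + 1 = 265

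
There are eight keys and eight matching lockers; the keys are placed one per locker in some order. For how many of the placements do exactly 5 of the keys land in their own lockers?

112

Pick the 5 fixed positions: C(8,5) = 56 ways.
The remaining 3 must be deranged: !3 = 2.
Total: 56 × 2 = 112.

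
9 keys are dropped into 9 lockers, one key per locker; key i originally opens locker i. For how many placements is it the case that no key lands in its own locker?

The subfactorial !9 = [9!/e] (nearest integer).
9! = 362880, and 362880/e ≈ 133496.09, so !9 = 133496.

133496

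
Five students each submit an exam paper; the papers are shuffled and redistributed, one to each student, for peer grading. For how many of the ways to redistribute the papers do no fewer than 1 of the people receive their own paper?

Sum C(5,i)·!(5-i) for i = 1..5:
  i=1: C(5,1)·!4 = 5·9 = 45
  i=2: C(5,2)·!3 = 10·2 = 20
  i=3: C(5,3)·!2 = 10·1 = 10
  i=4: C(5,4)·!1 = 5·0 = 0
  i=5: C(5,5)·!0 = 1·1 = 1
Total = 76.

76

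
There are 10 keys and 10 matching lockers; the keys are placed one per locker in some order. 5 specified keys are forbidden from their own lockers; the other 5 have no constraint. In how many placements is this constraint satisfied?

Let A_j be the event that the j-th constrained one is fixed. By inclusion-exclusion over the 5 events:
Σ_{j=0}^{5} (-1)^j C(5,j)(10-j)!
= C(5,0)·10! - C(5,1)·9! + C(5,2)·8! - C(5,3)·7! + C(5,4)·6! - C(5,5)·5!
= 3628800 - 1814400 + 403200 - 50400 + 3600 - 120
= 2170680

2170680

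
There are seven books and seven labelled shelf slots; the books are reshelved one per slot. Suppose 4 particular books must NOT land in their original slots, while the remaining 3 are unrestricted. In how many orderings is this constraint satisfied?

2790

Inclusion-exclusion on the 4 forbidden self-matches:
Σ_{j=0}^{4} (-1)^j C(4,j)(7-j)!
= C(4,0)·7! - C(4,1)·6! + C(4,2)·5! - C(4,3)·4! + C(4,4)·3!
= 5040 - 2880 + 720 - 96 + 6
= 2790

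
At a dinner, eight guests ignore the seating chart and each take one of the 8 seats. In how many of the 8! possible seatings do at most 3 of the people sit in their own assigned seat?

39549

# with exactly i fixed is C(8,i)·!(8-i); sum over i=0..3:
  i=0: C(8,0)·!8 = 1·14833 = 14833
  i=1: C(8,1)·!7 = 8·1854 = 14832
  i=2: C(8,2)·!6 = 28·265 = 7420
  i=3: C(8,3)·!5 = 56·44 = 2464
Total = 39549.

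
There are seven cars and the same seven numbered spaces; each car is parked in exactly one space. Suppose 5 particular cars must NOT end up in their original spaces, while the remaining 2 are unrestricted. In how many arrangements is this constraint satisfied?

2428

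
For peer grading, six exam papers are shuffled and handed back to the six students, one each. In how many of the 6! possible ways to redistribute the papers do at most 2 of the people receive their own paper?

664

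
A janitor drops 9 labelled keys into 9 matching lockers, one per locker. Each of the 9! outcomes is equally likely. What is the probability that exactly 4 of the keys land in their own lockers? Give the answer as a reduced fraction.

Favorable outcomes: C(9,4)·!5 = 126·44 = 5544.
Total outcomes: 9! = 362880.
Probability = 5544/362880 = 11/720.

11/720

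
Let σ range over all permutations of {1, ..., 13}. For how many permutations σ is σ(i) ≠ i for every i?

By inclusion-exclusion, !13 = Σ (-1)^k · 13!/k! for k=0..13
= 13! - 13!/1! + 13!/2! - 13!/3! + 13!/4! - 13!/5! + 13!/6! - 13!/7! + 13!/8! - 13!/9! + 13!/10! - 13!/11! + 13!/12! - 13!/13!
= 6227020800 - 6227020800 + 3113510400 - 1037836800 + 259459200 - 51891840 + 8648640 - 1235520 + 154440 - 17160 + 1716 - 156 + 13 - 1
= 2290792932

2290792932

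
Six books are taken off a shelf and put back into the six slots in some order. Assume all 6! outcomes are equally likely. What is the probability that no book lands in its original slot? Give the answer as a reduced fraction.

Favorable outcomes: !6 = 265.
Total outcomes: 6! = 720.
Probability = 265/720 = 53/144.

53/144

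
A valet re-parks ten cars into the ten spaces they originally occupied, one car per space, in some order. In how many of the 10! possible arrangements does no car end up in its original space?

1334961

The subfactorial !10 = [10!/e] (nearest integer).
10! = 3628800, and 3628800/e ≈ 1334960.92, so !10 = 1334961.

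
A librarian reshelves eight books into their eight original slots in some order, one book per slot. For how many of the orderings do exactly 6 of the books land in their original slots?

28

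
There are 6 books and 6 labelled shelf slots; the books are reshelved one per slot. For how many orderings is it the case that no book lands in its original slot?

Recurrence: !6 = 5·(!5 + !4).
!6 = 5·(44 + 9) = 5·53 = 265

265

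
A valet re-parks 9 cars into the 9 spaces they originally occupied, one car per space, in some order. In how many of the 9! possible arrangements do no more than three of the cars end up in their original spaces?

355997

# with exactly i fixed is C(9,i)·!(9-i); sum over i=0..3:
  i=0: C(9,0)·!9 = 1·133496 = 133496
  i=1: C(9,1)·!8 = 9·14833 = 133497
  i=2: C(9,2)·!7 = 36·1854 = 66744
  i=3: C(9,3)·!6 = 84·265 = 22260
Total = 355997.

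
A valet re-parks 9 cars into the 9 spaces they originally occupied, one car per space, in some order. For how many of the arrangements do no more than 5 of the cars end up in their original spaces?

362675

Sum C(9,i)·!(9-i) for i = 0..5:
  i=0: C(9,0)·!9 = 1·133496 = 133496
  i=1: C(9,1)·!8 = 9·14833 = 133497
  i=2: C(9,2)·!7 = 36·1854 = 66744
  i=3: C(9,3)·!6 = 84·265 = 22260
  i=4: C(9,4)·!5 = 126·44 = 5544
  i=5: C(9,5)·!4 = 126·9 = 1134
Total = 362675.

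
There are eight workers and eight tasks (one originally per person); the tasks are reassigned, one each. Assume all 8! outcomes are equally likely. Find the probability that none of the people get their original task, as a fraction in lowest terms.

2119/5760

Favorable outcomes: !8 = 14833.
Total outcomes: 8! = 40320.
Probability = 14833/40320 = 2119/5760.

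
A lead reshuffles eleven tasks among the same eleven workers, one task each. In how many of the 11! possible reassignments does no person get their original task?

14684570

The subfactorial !11 = [11!/e] (nearest integer).
11! = 39916800, and 39916800/e ≈ 14684570.08, so !11 = 14684570.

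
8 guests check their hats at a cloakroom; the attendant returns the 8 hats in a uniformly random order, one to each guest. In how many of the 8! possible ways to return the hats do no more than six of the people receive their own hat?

40319

Sum C(8,i)·!(8-i) for i = 0..6:
  i=0: C(8,0)·!8 = 1·14833 = 14833
  i=1: C(8,1)·!7 = 8·1854 = 14832
  i=2: C(8,2)·!6 = 28·265 = 7420
  i=3: C(8,3)·!5 = 56·44 = 2464
  i=4: C(8,4)·!4 = 70·9 = 630
  i=5: C(8,5)·!3 = 56·2 = 112
  i=6: C(8,6)·!2 = 28·1 = 28
Total = 40319.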